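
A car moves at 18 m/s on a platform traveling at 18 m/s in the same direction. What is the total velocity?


Given: object velocity = 18 m/s, platform velocity = 18 m/s (same direction)
Using classical velocity addition: v_total = v_object + v_platform
v_total = 18 + 18
v_total = 36 m/s

36 m/s


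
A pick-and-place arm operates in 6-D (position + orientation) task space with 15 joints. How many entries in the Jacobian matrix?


Given: task space dimension = 6, joints = 15
Jacobian is a 6 x 15 matrix
Total entries = rows * columns
Total = 6 * 15
Total = 90

90


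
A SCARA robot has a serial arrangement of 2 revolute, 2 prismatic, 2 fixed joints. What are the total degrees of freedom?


Given: serial robot with 2 revolute, 2 prismatic, 2 fixed joints
DOF contribution per joint type: revolute=1, prismatic=1, spherical=3, fixed=0
DOF = 2*1 + 2*1 + 2*0
DOF = 4

4


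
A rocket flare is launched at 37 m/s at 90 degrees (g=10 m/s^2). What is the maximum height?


Given: v0 = 37 m/s, theta = 90 deg, g = 10 m/s^2
sin^2(90) = 1
Using H = v0^2 * sin^2(theta) / (2*g)
H = 37^2 * 1 / (2*10)
H = 1369 * 1 / 20
H = 1369 / 20
H = 1369/20 m

1369/20 m


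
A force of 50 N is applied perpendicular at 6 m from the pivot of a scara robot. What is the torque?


Given: F = 50 N, r = 6 m, angle = 90 deg (perpendicular)
Using tau = F * r * sin(90)
sin(90) = 1
tau = 50 * 6 * 1
tau = 300 Nm

300 Nm


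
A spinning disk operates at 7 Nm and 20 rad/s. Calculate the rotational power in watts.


Given: tau = 7 Nm, omega = 20 rad/s
Using P = tau * omega
P = 7 * 20
P = 140 W

140 W


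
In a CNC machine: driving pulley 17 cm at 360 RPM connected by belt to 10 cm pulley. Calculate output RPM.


Given: D1 = 17 cm, w1 = 360 RPM, D2 = 10 cm
Using D1*w1 = D2*w2
w2 = D1*w1 / D2
w2 = 17*360 / 10
w2 = 6120 / 10
w2 = 612 RPM

612 RPM


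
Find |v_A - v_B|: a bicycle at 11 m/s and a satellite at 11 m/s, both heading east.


Given: v_A = 11 m/s east, v_B = 11 m/s east
Both move in the same direction; relative speed = |v_A - v_B|
|11 - 11| = |0|
= 0 m/s

0 m/s


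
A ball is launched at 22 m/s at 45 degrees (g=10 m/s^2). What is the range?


Given: v0 = 22 m/s, theta = 45 deg, g = 10 m/s^2
sin(2*45) = sin(90) = 1
Using R = v0^2 * sin(2*theta) / g
R = 22^2 * 1 / 10
R = 484 / 10
R = 242/5 m

242/5 m


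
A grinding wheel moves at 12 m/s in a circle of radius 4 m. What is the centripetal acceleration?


Given: v = 12 m/s, r = 4 m
Using a_c = v^2 / r
a_c = 12^2 / 4
a_c = 144 / 4
a_c = 36 m/s^2

36 m/s^2


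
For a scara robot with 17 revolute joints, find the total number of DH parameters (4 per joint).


Given: 17 joints, 4 DH parameters per joint (d, theta, a, alpha)
Total DH parameters = number_of_joints * 4
Total = 17 * 4
Total = 68

68


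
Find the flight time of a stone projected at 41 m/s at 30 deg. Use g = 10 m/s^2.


Given: v0 = 41 m/s, theta = 30 deg, g = 10 m/s^2
sin(30) = 1/2
Using T = 2*v0*sin(theta) / g
T = 2*41*1/2 / 10
T = 41 / 10
T = 41/10 s

41/10 s


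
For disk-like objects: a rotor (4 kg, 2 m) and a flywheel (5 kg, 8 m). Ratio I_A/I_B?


Given: M1=4 kg, R1=2 m, M2=5 kg, R2=8 m
For a disk: I = (1/2)*M*R^2, so I_A/I_B = (M1*R1^2)/(M2*R2^2)
M1*R1^2 = 4*4 = 16
M2*R2^2 = 5*64 = 320
I_A/I_B = 16/320 = 1/20

1/20


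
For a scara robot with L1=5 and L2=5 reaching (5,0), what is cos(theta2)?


Given: L1 = 5, L2 = 5, target (x, y) = (5, 0)
Using cos(theta2) = (x^2 + y^2 - L1^2 - L2^2) / (2*L1*L2)
x^2 + y^2 = 5^2 + 0 = 25
L1^2 + L2^2 = 25 + 25 = 50
Numerator = 25 - 50 = -25
Denominator = 2*5*5 = 50
cos(theta2) = -25/50 = -1/2

-1/2


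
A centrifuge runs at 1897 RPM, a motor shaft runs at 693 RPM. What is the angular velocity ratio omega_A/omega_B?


Given: RPM_A = 1897, RPM_B = 693
omega = 2*pi*RPM/60, so omega_A/omega_B = RPM_A / RPM_B
omega_A/omega_B = 1897 / 693
omega_A/omega_B = 271/99

271/99


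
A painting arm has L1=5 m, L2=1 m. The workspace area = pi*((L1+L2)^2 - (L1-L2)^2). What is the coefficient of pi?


Given: L1 = 5, L2 = 1
(L1+L2)^2 = (6)^2 = 36
(L1-L2)^2 = (4)^2 = 16
Difference = 36 - 16 = 20
This equals 4*L1*L2 = 4*5*1 = 20
Workspace area = 20*pi

20


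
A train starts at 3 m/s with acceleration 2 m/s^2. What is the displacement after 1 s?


Given: v0 = 3 m/s, a = 2 m/s^2, t = 1 s
Using s = v0*t + (1/2)*a*t^2
s = 3*1 + (1/2)*2*1^2
s = 3 + (1/2)*2
s = 3 + 1
s = 4

4 m


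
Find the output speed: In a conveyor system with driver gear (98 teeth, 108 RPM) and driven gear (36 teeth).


Given: N1 = 98 teeth, w1 = 108 RPM, N2 = 36 teeth
Using N1*w1 = N2*w2
w2 = N1*w1 / N2
w2 = 98*108 / 36
w2 = 10584 / 36
w2 = 294 RPM

294 RPM


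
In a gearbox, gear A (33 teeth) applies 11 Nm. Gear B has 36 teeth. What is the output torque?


Given: N1 = 33, N2 = 36, T1 = 11 Nm
Using T2/T1 = N2/N1
T2 = T1 * N2 / N1
T2 = 11 * 36 / 33
T2 = 396 / 33
T2 = 12 Nm

12 Nm


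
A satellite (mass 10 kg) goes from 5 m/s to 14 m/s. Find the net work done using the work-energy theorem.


Given: m = 10 kg, v0 = 5 m/s, v = 14 m/s
Using W = (1/2)*m*(v^2 - v0^2)
v^2 = 14^2 = 196
v0^2 = 5^2 = 25
v^2 - v0^2 = 196 - 25 = 171
W = (1/2)*10*171 = 855 J

855 J


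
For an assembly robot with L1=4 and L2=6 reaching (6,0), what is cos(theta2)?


Given: L1 = 4, L2 = 6, target (x, y) = (6, 0)
Using cos(theta2) = (x^2 + y^2 - L1^2 - L2^2) / (2*L1*L2)
x^2 + y^2 = 6^2 + 0 = 36
L1^2 + L2^2 = 16 + 36 = 52
Numerator = 36 - 52 = -16
Denominator = 2*4*6 = 48
cos(theta2) = -16/48 = -1/3

-1/3


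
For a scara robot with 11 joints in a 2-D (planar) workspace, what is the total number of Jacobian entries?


Given: task space dimension = 2, joints = 11
Jacobian is a 2 x 11 matrix
Total entries = rows * columns
Total = 2 * 11
Total = 22

22


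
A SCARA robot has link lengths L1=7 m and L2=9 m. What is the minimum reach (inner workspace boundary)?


Given: L1 = 7 m, L2 = 9 m
For a 2-link planar arm, min reach = |L1 - L2| (second link folded back)
Min reach = |7 - 9|
Min reach = 2 m

2 m


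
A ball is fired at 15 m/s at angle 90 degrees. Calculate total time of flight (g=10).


Given: v0 = 15 m/s, theta = 90 deg, g = 10 m/s^2
sin(90) = 1
Using T = 2*v0*sin(theta) / g
T = 2*15*1 / 10
T = 30 / 10
T = 3 s

3 s


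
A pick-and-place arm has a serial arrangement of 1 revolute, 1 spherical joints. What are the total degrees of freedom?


Given: serial robot with 1 revolute, 1 spherical joints
DOF contribution per joint type: revolute=1, prismatic=1, spherical=3, fixed=0
DOF = 1*1 + 1*3
DOF = 4

4


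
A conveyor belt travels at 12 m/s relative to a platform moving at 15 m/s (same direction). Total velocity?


Given: object velocity = 12 m/s, platform velocity = 15 m/s (same direction)
Using classical velocity addition: v_total = v_object + v_platform
v_total = 12 + 15
v_total = 27 m/s

27 m/s


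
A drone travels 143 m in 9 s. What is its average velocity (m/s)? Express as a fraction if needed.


Given: distance d = 143 m, time t = 9 s
Using v = d / t
v = 143 / 9
v = 143/9 m/s

143/9 m/s


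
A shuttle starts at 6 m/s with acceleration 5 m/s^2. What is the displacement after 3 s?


Given: v0 = 6 m/s, a = 5 m/s^2, t = 3 s
Using s = v0*t + (1/2)*a*t^2
s = 6*3 + (1/2)*5*3^2
s = 18 + (1/2)*45
s = 18 + 45/2
s = 81/2

81/2 m


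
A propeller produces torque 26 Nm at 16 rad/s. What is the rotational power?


Given: tau = 26 Nm, omega = 16 rad/s
Using P = tau * omega
P = 26 * 16
P = 416 W

416 W


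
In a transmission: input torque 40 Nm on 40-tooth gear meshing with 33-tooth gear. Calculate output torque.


Given: N1 = 40, N2 = 33, T1 = 40 Nm
Using T2/T1 = N2/N1
T2 = T1 * N2 / N1
T2 = 40 * 33 / 40
T2 = 1320 / 40
T2 = 33 Nm

33 Nm


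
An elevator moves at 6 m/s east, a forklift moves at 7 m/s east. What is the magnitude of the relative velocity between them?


Given: v_A = 6 m/s east, v_B = 7 m/s east
Both move in the same direction; relative speed = |v_A - v_B|
|6 - 7| = |-1|
= 1 m/s

1 m/s


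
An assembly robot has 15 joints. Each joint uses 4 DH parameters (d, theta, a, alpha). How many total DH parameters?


Given: 15 joints, 4 DH parameters per joint (d, theta, a, alpha)
Total DH parameters = number_of_joints * 4
Total = 15 * 4
Total = 60

60


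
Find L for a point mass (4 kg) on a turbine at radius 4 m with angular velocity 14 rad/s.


Given: m = 4 kg, r = 4 m, omega = 14 rad/s
For a point mass: I = m*r^2
I = 4*4^2 = 4*16 = 64
L = I*omega = 64*14
L = 896 kg*m^2/s

896 kg*m^2/s


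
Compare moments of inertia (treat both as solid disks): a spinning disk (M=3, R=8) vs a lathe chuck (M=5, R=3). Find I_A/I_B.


Given: M1=3 kg, R1=8 m, M2=5 kg, R2=3 m
For a disk: I = (1/2)*M*R^2, so I_A/I_B = (M1*R1^2)/(M2*R2^2)
M1*R1^2 = 3*64 = 192
M2*R2^2 = 5*9 = 45
I_A/I_B = 192/45 = 64/15

64/15


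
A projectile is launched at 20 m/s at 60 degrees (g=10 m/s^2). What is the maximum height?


Given: v0 = 20 m/s, theta = 60 deg, g = 10 m/s^2
sin^2(60) = 3/4
Using H = v0^2 * sin^2(theta) / (2*g)
H = 20^2 * 3/4 / (2*10)
H = 400 * 3/4 / 20
H = 300 / 20
H = 15 m

15 m


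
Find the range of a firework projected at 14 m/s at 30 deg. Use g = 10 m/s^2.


Given: v0 = 14 m/s, theta = 30 deg, g = 10 m/s^2
sin(2*30) = sin(60) = sqrt(3)/2
Using R = v0^2 * sin(2*theta) / g
R = 14^2 * (sqrt(3)/2) / 10
R = 196 * sqrt(3) / 20
R = 49/5*sqrt(3) m

49/5*sqrt(3) m


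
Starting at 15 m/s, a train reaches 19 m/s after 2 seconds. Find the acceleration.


Given: initial velocity v0 = 15 m/s, final velocity v = 19 m/s, time t = 2 s
Using a = (v - v0) / t
a = (19 - 15) / 2
a = 4 / 2
a = 2 m/s^2

2 m/s^2


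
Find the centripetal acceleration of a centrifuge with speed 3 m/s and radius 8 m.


Given: v = 3 m/s, r = 8 m
Using a_c = v^2 / r
a_c = 3^2 / 8
a_c = 9 / 8
a_c = 9/8 m/s^2

9/8 m/s^2


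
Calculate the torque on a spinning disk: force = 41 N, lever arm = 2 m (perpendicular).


Given: F = 41 N, r = 2 m, angle = 90 deg (perpendicular)
Using tau = F * r * sin(90)
sin(90) = 1
tau = 41 * 2 * 1
tau = 82 Nm

82 Nm


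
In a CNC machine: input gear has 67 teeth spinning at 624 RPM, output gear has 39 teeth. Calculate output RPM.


Given: N1 = 67 teeth, w1 = 624 RPM, N2 = 39 teeth
Using N1*w1 = N2*w2
w2 = N1*w1 / N2
w2 = 67*624 / 39
w2 = 41808 / 39
w2 = 1072 RPM

1072 RPM


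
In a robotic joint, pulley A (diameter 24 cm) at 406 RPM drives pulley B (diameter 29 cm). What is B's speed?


Given: D1 = 24 cm, w1 = 406 RPM, D2 = 29 cm
Using D1*w1 = D2*w2
w2 = D1*w1 / D2
w2 = 24*406 / 29
w2 = 9744 / 29
w2 = 336 RPM

336 RPM


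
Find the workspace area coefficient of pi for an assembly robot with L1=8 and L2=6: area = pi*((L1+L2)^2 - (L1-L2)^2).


Given: L1 = 8, L2 = 6
(L1+L2)^2 = (14)^2 = 196
(L1-L2)^2 = (2)^2 = 4
Difference = 196 - 4 = 192
This equals 4*L1*L2 = 4*8*6 = 192
Workspace area = 192*pi

192


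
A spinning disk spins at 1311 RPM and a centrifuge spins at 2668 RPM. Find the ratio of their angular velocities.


Given: RPM_A = 1311, RPM_B = 2668
omega = 2*pi*RPM/60, so omega_A/omega_B = RPM_A / RPM_B
omega_A/omega_B = 1311 / 2668
omega_A/omega_B = 57/116

57/116


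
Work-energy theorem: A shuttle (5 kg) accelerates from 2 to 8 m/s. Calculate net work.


Given: m = 5 kg, v0 = 2 m/s, v = 8 m/s
Using W = (1/2)*m*(v^2 - v0^2)
v^2 = 8^2 = 64
v0^2 = 2^2 = 4
v^2 - v0^2 = 64 - 4 = 60
W = (1/2)*5*60 = 150 J

150 J


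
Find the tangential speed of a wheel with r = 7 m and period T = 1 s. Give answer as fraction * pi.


Given: radius r = 7 m, period T = 1 s
Using v = 2*pi*r / T
v = 2*pi*7 / 1
v = 14*pi / 1
v = 14*pi m/s

14*pi m/s


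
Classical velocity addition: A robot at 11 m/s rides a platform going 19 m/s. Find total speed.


Given: object velocity = 11 m/s, platform velocity = 19 m/s (same direction)
Using classical velocity addition: v_total = v_object + v_platform
v_total = 11 + 19
v_total = 30 m/s

30 m/s


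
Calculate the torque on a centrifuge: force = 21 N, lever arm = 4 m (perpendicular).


Given: F = 21 N, r = 4 m, angle = 90 deg (perpendicular)
Using tau = F * r * sin(90)
sin(90) = 1
tau = 21 * 4 * 1
tau = 84 Nm

84 Nm


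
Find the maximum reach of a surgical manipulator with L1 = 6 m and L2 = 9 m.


Given: L1 = 6 m, L2 = 9 m
For a 2-link planar arm, max reach = L1 + L2 (fully extended)
Max reach = 6 + 9
Max reach = 15 m

15 m


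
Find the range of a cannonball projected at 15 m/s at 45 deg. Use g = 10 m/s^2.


Given: v0 = 15 m/s, theta = 45 deg, g = 10 m/s^2
sin(2*45) = sin(90) = 1
Using R = v0^2 * sin(2*theta) / g
R = 15^2 * 1 / 10
R = 225 / 10
R = 45/2 m

45/2 m


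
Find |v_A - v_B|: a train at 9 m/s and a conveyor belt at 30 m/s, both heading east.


Given: v_A = 9 m/s east, v_B = 30 m/s east
Both move in the same direction; relative speed = |v_A - v_B|
|9 - 30| = |-21|
= 21 m/s

21 m/s


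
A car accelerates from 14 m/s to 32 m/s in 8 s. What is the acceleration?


Given: initial velocity v0 = 14 m/s, final velocity v = 32 m/s, time t = 8 s
Using a = (v - v0) / t
a = (32 - 14) / 8
a = 18 / 8
a = 9/4 m/s^2

9/4 m/s^2


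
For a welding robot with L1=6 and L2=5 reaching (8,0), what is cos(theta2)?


Given: L1 = 6, L2 = 5, target (x, y) = (8, 0)
Using cos(theta2) = (x^2 + y^2 - L1^2 - L2^2) / (2*L1*L2)
x^2 + y^2 = 8^2 + 0 = 64
L1^2 + L2^2 = 36 + 25 = 61
Numerator = 64 - 61 = 3
Denominator = 2*6*5 = 60
cos(theta2) = 3/60 = 1/20

1/20


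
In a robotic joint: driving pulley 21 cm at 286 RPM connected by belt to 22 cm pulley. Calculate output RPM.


Given: D1 = 21 cm, w1 = 286 RPM, D2 = 22 cm
Using D1*w1 = D2*w2
w2 = D1*w1 / D2
w2 = 21*286 / 22
w2 = 6006 / 22
w2 = 273 RPM

273 RPM


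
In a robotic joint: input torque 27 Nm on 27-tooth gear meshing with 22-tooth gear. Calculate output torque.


Given: N1 = 27, N2 = 22, T1 = 27 Nm
Using T2/T1 = N2/N1
T2 = T1 * N2 / N1
T2 = 27 * 22 / 27
T2 = 594 / 27
T2 = 22 Nm

22 Nm


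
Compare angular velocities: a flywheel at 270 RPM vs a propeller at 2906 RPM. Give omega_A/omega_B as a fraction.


Given: RPM_A = 270, RPM_B = 2906
omega = 2*pi*RPM/60, so omega_A/omega_B = RPM_A / RPM_B
omega_A/omega_B = 270 / 2906
omega_A/omega_B = 135/1453

135/1453


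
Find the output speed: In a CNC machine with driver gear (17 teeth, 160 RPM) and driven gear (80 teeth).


Given: N1 = 17 teeth, w1 = 160 RPM, N2 = 80 teeth
Using N1*w1 = N2*w2
w2 = N1*w1 / N2
w2 = 17*160 / 80
w2 = 2720 / 80
w2 = 34 RPM

34 RPM


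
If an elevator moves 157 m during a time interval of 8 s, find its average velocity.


Given: distance d = 157 m, time t = 8 s
Using v = d / t
v = 157 / 8
v = 157/8 m/s

157/8 m/s


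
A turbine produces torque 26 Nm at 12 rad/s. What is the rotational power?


Given: tau = 26 Nm, omega = 12 rad/s
Using P = tau * omega
P = 26 * 12
P = 312 W

312 W


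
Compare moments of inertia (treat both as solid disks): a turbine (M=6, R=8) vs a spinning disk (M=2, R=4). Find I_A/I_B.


Given: M1=6 kg, R1=8 m, M2=2 kg, R2=4 m
For a disk: I = (1/2)*M*R^2, so I_A/I_B = (M1*R1^2)/(M2*R2^2)
M1*R1^2 = 6*64 = 384
M2*R2^2 = 2*16 = 32
I_A/I_B = 384/32 = 12

12


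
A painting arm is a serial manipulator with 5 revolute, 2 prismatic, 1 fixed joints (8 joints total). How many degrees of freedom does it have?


Given: serial robot with 5 revolute, 2 prismatic, 1 fixed joints
DOF contribution per joint type: revolute=1, prismatic=1, spherical=3, fixed=0
DOF = 5*1 + 2*1 + 1*0
DOF = 7

7


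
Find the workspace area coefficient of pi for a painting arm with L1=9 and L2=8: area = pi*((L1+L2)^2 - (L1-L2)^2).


Given: L1 = 9, L2 = 8
(L1+L2)^2 = (17)^2 = 289
(L1-L2)^2 = (1)^2 = 1
Difference = 289 - 1 = 288
This equals 4*L1*L2 = 4*9*8 = 288
Workspace area = 288*pi

288


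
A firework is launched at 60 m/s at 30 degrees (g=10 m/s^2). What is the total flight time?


Given: v0 = 60 m/s, theta = 30 deg, g = 10 m/s^2
sin(30) = 1/2
Using T = 2*v0*sin(theta) / g
T = 2*60*1/2 / 10
T = 60 / 10
T = 6 s

6 s


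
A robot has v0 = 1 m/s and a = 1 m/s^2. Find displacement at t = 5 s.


Given: v0 = 1 m/s, a = 1 m/s^2, t = 5 s
Using s = v0*t + (1/2)*a*t^2
s = 1*5 + (1/2)*1*5^2
s = 5 + (1/2)*25
s = 5 + 25/2
s = 35/2

35/2 m


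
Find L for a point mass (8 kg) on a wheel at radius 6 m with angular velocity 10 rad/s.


Given: m = 8 kg, r = 6 m, omega = 10 rad/s
For a point mass: I = m*r^2
I = 8*6^2 = 8*36 = 288
L = I*omega = 288*10
L = 2880 kg*m^2/s

2880 kg*m^2/s


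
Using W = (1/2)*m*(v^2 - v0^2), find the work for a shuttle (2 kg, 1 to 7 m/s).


Given: m = 2 kg, v0 = 1 m/s, v = 7 m/s
Using W = (1/2)*m*(v^2 - v0^2)
v^2 = 7^2 = 49
v0^2 = 1^2 = 1
v^2 - v0^2 = 49 - 1 = 48
W = (1/2)*2*48 = 48 J

48 J


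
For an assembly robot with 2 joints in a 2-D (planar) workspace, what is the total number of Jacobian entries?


Given: task space dimension = 2, joints = 2
Jacobian is a 2 x 2 matrix
Total entries = rows * columns
Total = 2 * 2
Total = 4

4


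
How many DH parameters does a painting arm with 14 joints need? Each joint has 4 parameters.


Given: 14 joints, 4 DH parameters per joint (d, theta, a, alpha)
Total DH parameters = number_of_joints * 4
Total = 14 * 4
Total = 56

56


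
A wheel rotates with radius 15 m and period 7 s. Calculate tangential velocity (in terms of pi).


Given: radius r = 15 m, period T = 7 s
Using v = 2*pi*r / T
v = 2*pi*15 / 7
v = 30*pi / 7
v = 30/7*pi m/s

30/7*pi m/s


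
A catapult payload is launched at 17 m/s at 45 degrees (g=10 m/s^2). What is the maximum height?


Given: v0 = 17 m/s, theta = 45 deg, g = 10 m/s^2
sin^2(45) = 1/2
Using H = v0^2 * sin^2(theta) / (2*g)
H = 17^2 * 1/2 / (2*10)
H = 289 * 1/2 / 20
H = 289/2 / 20
H = 289/40 m

289/40 m


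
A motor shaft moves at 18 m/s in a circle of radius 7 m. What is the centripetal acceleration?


Given: v = 18 m/s, r = 7 m
Using a_c = v^2 / r
a_c = 18^2 / 7
a_c = 324 / 7
a_c = 324/7 m/s^2

324/7 m/s^2


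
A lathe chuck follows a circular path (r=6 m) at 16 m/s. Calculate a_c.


Given: v = 16 m/s, r = 6 m
Using a_c = v^2 / r
a_c = 16^2 / 6
a_c = 256 / 6
a_c = 128/3 m/s^2

128/3 m/s^2


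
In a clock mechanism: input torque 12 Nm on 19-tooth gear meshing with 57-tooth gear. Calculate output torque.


Given: N1 = 19, N2 = 57, T1 = 12 Nm
Using T2/T1 = N2/N1
T2 = T1 * N2 / N1
T2 = 12 * 57 / 19
T2 = 684 / 19
T2 = 36 Nm

36 Nm


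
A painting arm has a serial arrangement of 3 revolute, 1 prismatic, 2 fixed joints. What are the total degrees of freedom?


Given: serial robot with 3 revolute, 1 prismatic, 2 fixed joints
DOF contribution per joint type: revolute=1, prismatic=1, spherical=3, fixed=0
DOF = 3*1 + 1*1 + 2*0
DOF = 4

4


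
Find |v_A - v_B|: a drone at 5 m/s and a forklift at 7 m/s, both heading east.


Given: v_A = 5 m/s east, v_B = 7 m/s east
Both move in the same direction; relative speed = |v_A - v_B|
|5 - 7| = |-2|
= 2 m/s

2 m/s


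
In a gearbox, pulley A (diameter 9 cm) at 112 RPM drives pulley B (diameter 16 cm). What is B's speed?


Given: D1 = 9 cm, w1 = 112 RPM, D2 = 16 cm
Using D1*w1 = D2*w2
w2 = D1*w1 / D2
w2 = 9*112 / 16
w2 = 1008 / 16
w2 = 63 RPM

63 RPM


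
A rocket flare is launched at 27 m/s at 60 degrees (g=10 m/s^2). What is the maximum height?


Given: v0 = 27 m/s, theta = 60 deg, g = 10 m/s^2
sin^2(60) = 3/4
Using H = v0^2 * sin^2(theta) / (2*g)
H = 27^2 * 3/4 / (2*10)
H = 729 * 3/4 / 20
H = 2187/4 / 20
H = 2187/80 m

2187/80 m


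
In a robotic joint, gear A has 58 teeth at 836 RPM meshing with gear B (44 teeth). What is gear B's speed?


Given: N1 = 58 teeth, w1 = 836 RPM, N2 = 44 teeth
Using N1*w1 = N2*w2
w2 = N1*w1 / N2
w2 = 58*836 / 44
w2 = 48488 / 44
w2 = 1102 RPM

1102 RPM


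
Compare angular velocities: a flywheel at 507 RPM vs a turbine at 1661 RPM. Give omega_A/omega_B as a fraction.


Given: RPM_A = 507, RPM_B = 1661
omega = 2*pi*RPM/60, so omega_A/omega_B = RPM_A / RPM_B
omega_A/omega_B = 507 / 1661
omega_A/omega_B = 507/1661

507/1661


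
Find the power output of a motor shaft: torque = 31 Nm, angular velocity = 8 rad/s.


Given: tau = 31 Nm, omega = 8 rad/s
Using P = tau * omega
P = 31 * 8
P = 248 W

248 W


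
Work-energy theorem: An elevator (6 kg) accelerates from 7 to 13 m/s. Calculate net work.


Given: m = 6 kg, v0 = 7 m/s, v = 13 m/s
Using W = (1/2)*m*(v^2 - v0^2)
v^2 = 13^2 = 169
v0^2 = 7^2 = 49
v^2 - v0^2 = 169 - 49 = 120
W = (1/2)*6*120 = 360 J

360 J


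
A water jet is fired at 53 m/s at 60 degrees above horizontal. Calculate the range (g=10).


Given: v0 = 53 m/s, theta = 60 deg, g = 10 m/s^2
sin(2*60) = sin(120) = sqrt(3)/2
Using R = v0^2 * sin(2*theta) / g
R = 53^2 * (sqrt(3)/2) / 10
R = 2809 * sqrt(3) / 20
R = 2809/20*sqrt(3) m

2809/20*sqrt(3) m


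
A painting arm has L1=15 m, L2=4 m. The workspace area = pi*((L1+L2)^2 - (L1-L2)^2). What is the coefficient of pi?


Given: L1 = 15, L2 = 4
(L1+L2)^2 = (19)^2 = 361
(L1-L2)^2 = (11)^2 = 121
Difference = 361 - 121 = 240
This equals 4*L1*L2 = 4*15*4 = 240
Workspace area = 240*pi

240


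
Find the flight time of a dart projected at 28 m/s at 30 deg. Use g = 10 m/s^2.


Given: v0 = 28 m/s, theta = 30 deg, g = 10 m/s^2
sin(30) = 1/2
Using T = 2*v0*sin(theta) / g
T = 2*28*1/2 / 10
T = 28 / 10
T = 14/5 s

14/5 s


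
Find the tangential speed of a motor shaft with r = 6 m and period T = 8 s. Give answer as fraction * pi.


Given: radius r = 6 m, period T = 8 s
Using v = 2*pi*r / T
v = 2*pi*6 / 8
v = 12*pi / 8
v = 3/2*pi m/s

3/2*pi m/s


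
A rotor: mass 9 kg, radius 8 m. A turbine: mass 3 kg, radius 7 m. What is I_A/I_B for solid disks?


Given: M1=9 kg, R1=8 m, M2=3 kg, R2=7 m
For a disk: I = (1/2)*M*R^2, so I_A/I_B = (M1*R1^2)/(M2*R2^2)
M1*R1^2 = 9*64 = 576
M2*R2^2 = 3*49 = 147
I_A/I_B = 576/147 = 192/49

192/49


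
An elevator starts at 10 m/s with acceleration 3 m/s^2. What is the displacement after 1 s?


Given: v0 = 10 m/s, a = 3 m/s^2, t = 1 s
Using s = v0*t + (1/2)*a*t^2
s = 10*1 + (1/2)*3*1^2
s = 10 + (1/2)*3
s = 10 + 3/2
s = 23/2

23/2 m


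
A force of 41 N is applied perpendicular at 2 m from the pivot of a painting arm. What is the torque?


Given: F = 41 N, r = 2 m, angle = 90 deg (perpendicular)
Using tau = F * r * sin(90)
sin(90) = 1
tau = 41 * 2 * 1
tau = 82 Nm

82 Nm


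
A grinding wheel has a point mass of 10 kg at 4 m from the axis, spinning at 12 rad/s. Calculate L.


Given: m = 10 kg, r = 4 m, omega = 12 rad/s
For a point mass: I = m*r^2
I = 10*4^2 = 10*16 = 160
L = I*omega = 160*12
L = 1920 kg*m^2/s

1920 kg*m^2/s


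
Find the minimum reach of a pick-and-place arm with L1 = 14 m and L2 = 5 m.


Given: L1 = 14 m, L2 = 5 m
For a 2-link planar arm, min reach = |L1 - L2| (second link folded back)
Min reach = |14 - 5|
Min reach = 9 m

9 m


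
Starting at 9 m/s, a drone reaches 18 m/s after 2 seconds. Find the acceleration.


Given: initial velocity v0 = 9 m/s, final velocity v = 18 m/s, time t = 2 s
Using a = (v - v0) / t
a = (18 - 9) / 2
a = 9 / 2
a = 9/2 m/s^2

9/2 m/s^2


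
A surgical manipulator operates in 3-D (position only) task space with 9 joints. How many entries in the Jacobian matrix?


Given: task space dimension = 3, joints = 9
Jacobian is a 3 x 9 matrix
Total entries = rows * columns
Total = 3 * 9
Total = 27

27


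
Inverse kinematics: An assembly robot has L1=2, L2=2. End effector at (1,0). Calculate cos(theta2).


Given: L1 = 2, L2 = 2, target (x, y) = (1, 0)
Using cos(theta2) = (x^2 + y^2 - L1^2 - L2^2) / (2*L1*L2)
x^2 + y^2 = 1^2 + 0 = 1
L1^2 + L2^2 = 4 + 4 = 8
Numerator = 1 - 8 = -7
Denominator = 2*2*2 = 8
cos(theta2) = -7/8 = -7/8

-7/8


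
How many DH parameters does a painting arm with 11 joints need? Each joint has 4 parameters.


Given: 11 joints, 4 DH parameters per joint (d, theta, a, alpha)
Total DH parameters = number_of_joints * 4
Total = 11 * 4
Total = 44

44


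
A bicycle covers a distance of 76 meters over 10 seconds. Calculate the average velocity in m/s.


Given: distance d = 76 m, time t = 10 s
Using v = d / t
v = 76 / 10
v = 38/5 m/s

38/5 m/s


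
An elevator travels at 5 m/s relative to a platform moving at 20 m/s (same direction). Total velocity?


Given: object velocity = 5 m/s, platform velocity = 20 m/s (same direction)
Using classical velocity addition: v_total = v_object + v_platform
v_total = 5 + 20
v_total = 25 m/s

25 m/s


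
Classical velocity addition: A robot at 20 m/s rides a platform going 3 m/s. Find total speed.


Given: object velocity = 20 m/s, platform velocity = 3 m/s (same direction)
Using classical velocity addition: v_total = v_object + v_platform
v_total = 20 + 3
v_total = 23 m/s

23 m/s


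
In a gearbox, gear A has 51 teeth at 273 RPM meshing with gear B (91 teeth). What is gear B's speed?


Given: N1 = 51 teeth, w1 = 273 RPM, N2 = 91 teeth
Using N1*w1 = N2*w2
w2 = N1*w1 / N2
w2 = 51*273 / 91
w2 = 13923 / 91
w2 = 153 RPM

153 RPM


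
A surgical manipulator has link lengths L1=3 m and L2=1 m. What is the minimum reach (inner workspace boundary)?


Given: L1 = 3 m, L2 = 1 m
For a 2-link planar arm, min reach = |L1 - L2| (second link folded back)
Min reach = |3 - 1|
Min reach = 2 m

2 m


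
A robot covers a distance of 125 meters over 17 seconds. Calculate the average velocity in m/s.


Given: distance d = 125 m, time t = 17 s
Using v = d / t
v = 125 / 17
v = 125/17 m/s

125/17 m/s


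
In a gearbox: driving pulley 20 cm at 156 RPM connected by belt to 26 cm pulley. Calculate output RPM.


Given: D1 = 20 cm, w1 = 156 RPM, D2 = 26 cm
Using D1*w1 = D2*w2
w2 = D1*w1 / D2
w2 = 20*156 / 26
w2 = 3120 / 26
w2 = 120 RPM

120 RPM


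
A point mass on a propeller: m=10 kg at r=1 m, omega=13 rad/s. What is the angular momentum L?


Given: m = 10 kg, r = 1 m, omega = 13 rad/s
For a point mass: I = m*r^2
I = 10*1^2 = 10*1 = 10
L = I*omega = 10*13
L = 130 kg*m^2/s

130 kg*m^2/s


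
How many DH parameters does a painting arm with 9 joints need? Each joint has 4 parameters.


Given: 9 joints, 4 DH parameters per joint (d, theta, a, alpha)
Total DH parameters = number_of_joints * 4
Total = 9 * 4
Total = 36

36


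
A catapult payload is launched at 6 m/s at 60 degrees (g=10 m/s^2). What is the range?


Given: v0 = 6 m/s, theta = 60 deg, g = 10 m/s^2
sin(2*60) = sin(120) = sqrt(3)/2
Using R = v0^2 * sin(2*theta) / g
R = 6^2 * (sqrt(3)/2) / 10
R = 36 * sqrt(3) / 20
R = 9/5*sqrt(3) m

9/5*sqrt(3) m


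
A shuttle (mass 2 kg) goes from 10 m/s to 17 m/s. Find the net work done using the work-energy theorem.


Given: m = 2 kg, v0 = 10 m/s, v = 17 m/s
Using W = (1/2)*m*(v^2 - v0^2)
v^2 = 17^2 = 289
v0^2 = 10^2 = 100
v^2 - v0^2 = 289 - 100 = 189
W = (1/2)*2*189 = 189 J

189 J


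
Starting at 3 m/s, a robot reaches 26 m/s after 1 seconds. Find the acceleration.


Given: initial velocity v0 = 3 m/s, final velocity v = 26 m/s, time t = 1 s
Using a = (v - v0) / t
a = (26 - 3) / 1
a = 23 / 1
a = 23 m/s^2

23 m/s^2


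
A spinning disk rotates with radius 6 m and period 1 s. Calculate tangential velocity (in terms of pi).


Given: radius r = 6 m, period T = 1 s
Using v = 2*pi*r / T
v = 2*pi*6 / 1
v = 12*pi / 1
v = 12*pi m/s

12*pi m/s


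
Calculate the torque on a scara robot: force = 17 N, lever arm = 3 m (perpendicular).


Given: F = 17 N, r = 3 m, angle = 90 deg (perpendicular)
Using tau = F * r * sin(90)
sin(90) = 1
tau = 17 * 3 * 1
tau = 51 Nm

51 Nm


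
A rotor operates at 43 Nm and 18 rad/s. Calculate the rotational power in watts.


Given: tau = 43 Nm, omega = 18 rad/s
Using P = tau * omega
P = 43 * 18
P = 774 W

774 W


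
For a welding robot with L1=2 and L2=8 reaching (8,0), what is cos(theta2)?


Given: L1 = 2, L2 = 8, target (x, y) = (8, 0)
Using cos(theta2) = (x^2 + y^2 - L1^2 - L2^2) / (2*L1*L2)
x^2 + y^2 = 8^2 + 0 = 64
L1^2 + L2^2 = 4 + 64 = 68
Numerator = 64 - 68 = -4
Denominator = 2*2*8 = 32
cos(theta2) = -4/32 = -1/8

-1/8


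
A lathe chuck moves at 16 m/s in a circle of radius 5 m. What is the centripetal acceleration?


Given: v = 16 m/s, r = 5 m
Using a_c = v^2 / r
a_c = 16^2 / 5
a_c = 256 / 5
a_c = 256/5 m/s^2

256/5 m/s^2


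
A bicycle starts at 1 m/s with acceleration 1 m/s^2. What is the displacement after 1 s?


Given: v0 = 1 m/s, a = 1 m/s^2, t = 1 s
Using s = v0*t + (1/2)*a*t^2
s = 1*1 + (1/2)*1*1^2
s = 1 + (1/2)*1
s = 1 + 1/2
s = 3/2

3/2 m


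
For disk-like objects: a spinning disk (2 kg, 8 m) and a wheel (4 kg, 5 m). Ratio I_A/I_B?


Given: M1=2 kg, R1=8 m, M2=4 kg, R2=5 m
For a disk: I = (1/2)*M*R^2, so I_A/I_B = (M1*R1^2)/(M2*R2^2)
M1*R1^2 = 2*64 = 128
M2*R2^2 = 4*25 = 100
I_A/I_B = 128/100 = 32/25

32/25


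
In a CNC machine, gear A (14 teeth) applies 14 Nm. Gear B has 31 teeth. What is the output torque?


Given: N1 = 14, N2 = 31, T1 = 14 Nm
Using T2/T1 = N2/N1
T2 = T1 * N2 / N1
T2 = 14 * 31 / 14
T2 = 434 / 14
T2 = 31 Nm

31 Nm


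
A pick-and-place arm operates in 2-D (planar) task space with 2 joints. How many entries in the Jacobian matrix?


Given: task space dimension = 2, joints = 2
Jacobian is a 2 x 2 matrix
Total entries = rows * columns
Total = 2 * 2
Total = 4

4


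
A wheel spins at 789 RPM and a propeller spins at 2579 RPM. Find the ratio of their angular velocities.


Given: RPM_A = 789, RPM_B = 2579
omega = 2*pi*RPM/60, so omega_A/omega_B = RPM_A / RPM_B
omega_A/omega_B = 789 / 2579
omega_A/omega_B = 789/2579

789/2579


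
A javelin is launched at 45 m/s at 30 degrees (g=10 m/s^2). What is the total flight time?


Given: v0 = 45 m/s, theta = 30 deg, g = 10 m/s^2
sin(30) = 1/2
Using T = 2*v0*sin(theta) / g
T = 2*45*1/2 / 10
T = 45 / 10
T = 9/2 s

9/2 s


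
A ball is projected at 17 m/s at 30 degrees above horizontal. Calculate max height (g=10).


Given: v0 = 17 m/s, theta = 30 deg, g = 10 m/s^2
sin^2(30) = 1/4
Using H = v0^2 * sin^2(theta) / (2*g)
H = 17^2 * 1/4 / (2*10)
H = 289 * 1/4 / 20
H = 289/4 / 20
H = 289/80 m

289/80 m


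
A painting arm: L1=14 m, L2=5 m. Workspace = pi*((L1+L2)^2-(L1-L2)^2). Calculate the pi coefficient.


Given: L1 = 14, L2 = 5
(L1+L2)^2 = (19)^2 = 361
(L1-L2)^2 = (9)^2 = 81
Difference = 361 - 81 = 280
This equals 4*L1*L2 = 4*14*5 = 280
Workspace area = 280*pi

280


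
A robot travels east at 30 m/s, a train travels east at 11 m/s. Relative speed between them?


Given: v_A = 30 m/s east, v_B = 11 m/s east
Both move in the same direction; relative speed = |v_A - v_B|
|30 - 11| = |19|
= 19 m/s

19 m/s


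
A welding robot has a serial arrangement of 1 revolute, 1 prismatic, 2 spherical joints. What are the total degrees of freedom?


Given: serial robot with 1 revolute, 1 prismatic, 2 spherical joints
DOF contribution per joint type: revolute=1, prismatic=1, spherical=3, fixed=0
DOF = 1*1 + 1*1 + 2*3
DOF = 8

8


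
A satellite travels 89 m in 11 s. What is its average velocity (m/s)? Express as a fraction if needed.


Given: distance d = 89 m, time t = 11 s
Using v = d / t
v = 89 / 11
v = 89/11 m/s

89/11 m/s


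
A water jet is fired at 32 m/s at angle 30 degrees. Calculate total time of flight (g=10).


Given: v0 = 32 m/s, theta = 30 deg, g = 10 m/s^2
sin(30) = 1/2
Using T = 2*v0*sin(theta) / g
T = 2*32*1/2 / 10
T = 32 / 10
T = 16/5 s

16/5 s


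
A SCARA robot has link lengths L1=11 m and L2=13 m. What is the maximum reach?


Given: L1 = 11 m, L2 = 13 m
For a 2-link planar arm, max reach = L1 + L2 (fully extended)
Max reach = 11 + 13
Max reach = 24 m

24 m


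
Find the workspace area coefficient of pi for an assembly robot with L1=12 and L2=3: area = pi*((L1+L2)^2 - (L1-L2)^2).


Given: L1 = 12, L2 = 3
(L1+L2)^2 = (15)^2 = 225
(L1-L2)^2 = (9)^2 = 81
Difference = 225 - 81 = 144
This equals 4*L1*L2 = 4*12*3 = 144
Workspace area = 144*pi

144


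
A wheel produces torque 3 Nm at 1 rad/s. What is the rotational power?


Given: tau = 3 Nm, omega = 1 rad/s
Using P = tau * omega
P = 3 * 1
P = 3 W

3 W


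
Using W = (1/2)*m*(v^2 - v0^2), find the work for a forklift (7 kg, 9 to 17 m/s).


Given: m = 7 kg, v0 = 9 m/s, v = 17 m/s
Using W = (1/2)*m*(v^2 - v0^2)
v^2 = 17^2 = 289
v0^2 = 9^2 = 81
v^2 - v0^2 = 289 - 81 = 208
W = (1/2)*7*208 = 728 J

728 J


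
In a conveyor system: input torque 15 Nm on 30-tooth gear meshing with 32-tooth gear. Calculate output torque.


Given: N1 = 30, N2 = 32, T1 = 15 Nm
Using T2/T1 = N2/N1
T2 = T1 * N2 / N1
T2 = 15 * 32 / 30
T2 = 480 / 30
T2 = 16 Nm

16 Nm


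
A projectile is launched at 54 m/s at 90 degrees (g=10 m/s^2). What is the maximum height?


Given: v0 = 54 m/s, theta = 90 deg, g = 10 m/s^2
sin^2(90) = 1
Using H = v0^2 * sin^2(theta) / (2*g)
H = 54^2 * 1 / (2*10)
H = 2916 * 1 / 20
H = 2916 / 20
H = 729/5 m

729/5 m


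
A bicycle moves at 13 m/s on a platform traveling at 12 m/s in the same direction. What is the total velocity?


Given: object velocity = 13 m/s, platform velocity = 12 m/s (same direction)
Using classical velocity addition: v_total = v_object + v_platform
v_total = 13 + 12
v_total = 25 m/s

25 m/s


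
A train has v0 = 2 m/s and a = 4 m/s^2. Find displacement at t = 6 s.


Given: v0 = 2 m/s, a = 4 m/s^2, t = 6 s
Using s = v0*t + (1/2)*a*t^2
s = 2*6 + (1/2)*4*6^2
s = 12 + (1/2)*144
s = 12 + 72
s = 84

84 m


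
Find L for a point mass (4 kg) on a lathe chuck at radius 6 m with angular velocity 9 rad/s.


Given: m = 4 kg, r = 6 m, omega = 9 rad/s
For a point mass: I = m*r^2
I = 4*6^2 = 4*36 = 144
L = I*omega = 144*9
L = 1296 kg*m^2/s

1296 kg*m^2/s


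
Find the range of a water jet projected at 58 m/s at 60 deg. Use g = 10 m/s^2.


Given: v0 = 58 m/s, theta = 60 deg, g = 10 m/s^2
sin(2*60) = sin(120) = sqrt(3)/2
Using R = v0^2 * sin(2*theta) / g
R = 58^2 * (sqrt(3)/2) / 10
R = 3364 * sqrt(3) / 20
R = 841/5*sqrt(3) m

841/5*sqrt(3) m


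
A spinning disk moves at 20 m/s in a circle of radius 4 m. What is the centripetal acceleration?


Given: v = 20 m/s, r = 4 m
Using a_c = v^2 / r
a_c = 20^2 / 4
a_c = 400 / 4
a_c = 100 m/s^2

100 m/s^2


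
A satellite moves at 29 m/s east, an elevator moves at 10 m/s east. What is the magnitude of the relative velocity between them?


Given: v_A = 29 m/s east, v_B = 10 m/s east
Both move in the same direction; relative speed = |v_A - v_B|
|29 - 10| = |19|
= 19 m/s

19 m/s


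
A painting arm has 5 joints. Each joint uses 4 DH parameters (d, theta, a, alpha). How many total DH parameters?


Given: 5 joints, 4 DH parameters per joint (d, theta, a, alpha)
Total DH parameters = number_of_joints * 4
Total = 5 * 4
Total = 20

20


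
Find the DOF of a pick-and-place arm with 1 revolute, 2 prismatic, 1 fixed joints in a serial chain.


Given: serial robot with 1 revolute, 2 prismatic, 1 fixed joints
DOF contribution per joint type: revolute=1, prismatic=1, spherical=3, fixed=0
DOF = 1*1 + 2*1 + 1*0
DOF = 3

3


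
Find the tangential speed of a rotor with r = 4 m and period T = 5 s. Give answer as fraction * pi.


Given: radius r = 4 m, period T = 5 s
Using v = 2*pi*r / T
v = 2*pi*4 / 5
v = 8*pi / 5
v = 8/5*pi m/s

8/5*pi m/s


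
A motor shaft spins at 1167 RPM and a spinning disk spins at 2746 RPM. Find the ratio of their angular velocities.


Given: RPM_A = 1167, RPM_B = 2746
omega = 2*pi*RPM/60, so omega_A/omega_B = RPM_A / RPM_B
omega_A/omega_B = 1167 / 2746
omega_A/omega_B = 1167/2746

1167/2746


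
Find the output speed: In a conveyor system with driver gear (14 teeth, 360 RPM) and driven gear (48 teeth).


Given: N1 = 14 teeth, w1 = 360 RPM, N2 = 48 teeth
Using N1*w1 = N2*w2
w2 = N1*w1 / N2
w2 = 14*360 / 48
w2 = 5040 / 48
w2 = 105 RPM

105 RPM


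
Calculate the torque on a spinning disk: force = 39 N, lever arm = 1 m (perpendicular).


Given: F = 39 N, r = 1 m, angle = 90 deg (perpendicular)
Using tau = F * r * sin(90)
sin(90) = 1
tau = 39 * 1 * 1
tau = 39 Nm

39 Nm


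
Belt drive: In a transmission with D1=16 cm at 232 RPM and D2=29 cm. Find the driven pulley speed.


Given: D1 = 16 cm, w1 = 232 RPM, D2 = 29 cm
Using D1*w1 = D2*w2
w2 = D1*w1 / D2
w2 = 16*232 / 29
w2 = 3712 / 29
w2 = 128 RPM

128 RPM


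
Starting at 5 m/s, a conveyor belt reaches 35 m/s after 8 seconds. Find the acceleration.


Given: initial velocity v0 = 5 m/s, final velocity v = 35 m/s, time t = 8 s
Using a = (v - v0) / t
a = (35 - 5) / 8
a = 30 / 8
a = 15/4 m/s^2

15/4 m/s^2


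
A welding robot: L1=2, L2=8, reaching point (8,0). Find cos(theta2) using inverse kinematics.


Given: L1 = 2, L2 = 8, target (x, y) = (8, 0)
Using cos(theta2) = (x^2 + y^2 - L1^2 - L2^2) / (2*L1*L2)
x^2 + y^2 = 8^2 + 0 = 64
L1^2 + L2^2 = 4 + 64 = 68
Numerator = 64 - 68 = -4
Denominator = 2*2*8 = 32
cos(theta2) = -4/32 = -1/8

-1/8


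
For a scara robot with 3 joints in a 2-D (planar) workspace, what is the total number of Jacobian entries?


Given: task space dimension = 2, joints = 3
Jacobian is a 2 x 3 matrix
Total entries = rows * columns
Total = 2 * 3
Total = 6

6


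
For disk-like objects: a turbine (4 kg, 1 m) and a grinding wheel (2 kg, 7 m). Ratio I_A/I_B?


Given: M1=4 kg, R1=1 m, M2=2 kg, R2=7 m
For a disk: I = (1/2)*M*R^2, so I_A/I_B = (M1*R1^2)/(M2*R2^2)
M1*R1^2 = 4*1 = 4
M2*R2^2 = 2*49 = 98
I_A/I_B = 4/98 = 2/49

2/49


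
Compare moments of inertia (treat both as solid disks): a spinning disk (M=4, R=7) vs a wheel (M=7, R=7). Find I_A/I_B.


Given: M1=4 kg, R1=7 m, M2=7 kg, R2=7 m
For a disk: I = (1/2)*M*R^2, so I_A/I_B = (M1*R1^2)/(M2*R2^2)
M1*R1^2 = 4*49 = 196
M2*R2^2 = 7*49 = 343
I_A/I_B = 196/343 = 4/7

4/7


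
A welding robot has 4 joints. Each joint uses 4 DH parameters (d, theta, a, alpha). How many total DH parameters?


Given: 4 joints, 4 DH parameters per joint (d, theta, a, alpha)
Total DH parameters = number_of_joints * 4
Total = 4 * 4
Total = 16

16


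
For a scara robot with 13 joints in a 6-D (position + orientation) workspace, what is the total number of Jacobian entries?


Given: task space dimension = 6, joints = 13
Jacobian is a 6 x 13 matrix
Total entries = rows * columns
Total = 6 * 13
Total = 78

78


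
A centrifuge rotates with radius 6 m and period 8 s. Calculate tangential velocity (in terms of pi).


Given: radius r = 6 m, period T = 8 s
Using v = 2*pi*r / T
v = 2*pi*6 / 8
v = 12*pi / 8
v = 3/2*pi m/s

3/2*pi m/s


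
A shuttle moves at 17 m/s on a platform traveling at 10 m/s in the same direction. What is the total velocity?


Given: object velocity = 17 m/s, platform velocity = 10 m/s (same direction)
Using classical velocity addition: v_total = v_object + v_platform
v_total = 17 + 10
v_total = 27 m/s

27 m/s


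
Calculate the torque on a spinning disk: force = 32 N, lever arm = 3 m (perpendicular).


Given: F = 32 N, r = 3 m, angle = 90 deg (perpendicular)
Using tau = F * r * sin(90)
sin(90) = 1
tau = 32 * 3 * 1
tau = 96 Nm

96 Nm


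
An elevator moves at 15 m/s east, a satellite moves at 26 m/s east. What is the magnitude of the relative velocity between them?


Given: v_A = 15 m/s east, v_B = 26 m/s east
Both move in the same direction; relative speed = |v_A - v_B|
|15 - 26| = |-11|
= 11 m/s

11 m/s


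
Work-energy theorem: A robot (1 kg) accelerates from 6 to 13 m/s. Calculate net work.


Given: m = 1 kg, v0 = 6 m/s, v = 13 m/s
Using W = (1/2)*m*(v^2 - v0^2)
v^2 = 13^2 = 169
v0^2 = 6^2 = 36
v^2 - v0^2 = 169 - 36 = 133
W = (1/2)*1*133 = 133/2 J

133/2 J


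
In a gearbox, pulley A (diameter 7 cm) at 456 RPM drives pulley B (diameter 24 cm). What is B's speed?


Given: D1 = 7 cm, w1 = 456 RPM, D2 = 24 cm
Using D1*w1 = D2*w2
w2 = D1*w1 / D2
w2 = 7*456 / 24
w2 = 3192 / 24
w2 = 133 RPM

133 RPM


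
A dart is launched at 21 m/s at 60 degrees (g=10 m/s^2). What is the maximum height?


Given: v0 = 21 m/s, theta = 60 deg, g = 10 m/s^2
sin^2(60) = 3/4
Using H = v0^2 * sin^2(theta) / (2*g)
H = 21^2 * 3/4 / (2*10)
H = 441 * 3/4 / 20
H = 1323/4 / 20
H = 1323/80 m

1323/80 m
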